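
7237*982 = 7106734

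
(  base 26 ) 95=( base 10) 239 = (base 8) 357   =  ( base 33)78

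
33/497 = 33/497  =  0.07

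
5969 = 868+5101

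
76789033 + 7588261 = 84377294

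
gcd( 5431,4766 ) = 1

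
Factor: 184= 2^3*23^1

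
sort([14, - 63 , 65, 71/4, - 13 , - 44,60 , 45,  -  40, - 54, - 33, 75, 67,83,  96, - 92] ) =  [ - 92 , - 63, - 54,-44 , - 40, - 33, - 13,14 , 71/4, 45,60,65, 67,75,  83, 96]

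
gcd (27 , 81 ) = 27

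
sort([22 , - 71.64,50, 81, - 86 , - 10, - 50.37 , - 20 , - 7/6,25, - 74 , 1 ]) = [ - 86 , - 74,  -  71.64,-50.37, - 20 , - 10, - 7/6, 1  ,  22 , 25 , 50 , 81 ]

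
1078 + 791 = 1869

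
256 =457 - 201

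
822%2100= 822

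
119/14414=119/14414 = 0.01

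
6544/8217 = 6544/8217  =  0.80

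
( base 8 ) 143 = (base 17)5E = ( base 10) 99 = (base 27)3i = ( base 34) 2V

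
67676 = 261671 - 193995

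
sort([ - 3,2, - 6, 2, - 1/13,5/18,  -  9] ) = [ - 9, - 6,  -  3, - 1/13,5/18,2,2 ] 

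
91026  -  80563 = 10463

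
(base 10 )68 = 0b1000100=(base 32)24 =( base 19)3B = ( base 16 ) 44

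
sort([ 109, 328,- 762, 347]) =[ -762,109,328, 347]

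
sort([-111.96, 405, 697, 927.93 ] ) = [  -  111.96, 405,697, 927.93 ]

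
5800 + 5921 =11721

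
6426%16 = 10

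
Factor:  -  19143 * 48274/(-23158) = 462054591/11579 = 3^3*709^1*11579^ ( - 1)*24137^1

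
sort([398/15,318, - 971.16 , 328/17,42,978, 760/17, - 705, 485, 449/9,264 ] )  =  [-971.16, - 705, 328/17,  398/15,42,760/17,449/9, 264,  318,485  ,  978]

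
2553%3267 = 2553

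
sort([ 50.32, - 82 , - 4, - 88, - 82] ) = [ - 88, - 82, - 82, - 4, 50.32] 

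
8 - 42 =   -  34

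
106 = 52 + 54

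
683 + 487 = 1170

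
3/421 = 3/421 = 0.01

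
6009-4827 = 1182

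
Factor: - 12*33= - 396=- 2^2*3^2* 11^1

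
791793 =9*87977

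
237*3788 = 897756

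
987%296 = 99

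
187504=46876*4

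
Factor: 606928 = 2^4 * 7^1 * 5419^1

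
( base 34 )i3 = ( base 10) 615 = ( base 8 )1147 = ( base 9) 753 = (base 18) 1g3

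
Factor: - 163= - 163^1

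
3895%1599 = 697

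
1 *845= 845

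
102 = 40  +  62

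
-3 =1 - 4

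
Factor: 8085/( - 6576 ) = - 2695/2192 =- 2^( - 4)*5^1 * 7^2*11^1  *  137^(- 1)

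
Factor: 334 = 2^1 * 167^1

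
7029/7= 1004 +1/7 = 1004.14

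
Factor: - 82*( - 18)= 2^2 * 3^2*41^1 = 1476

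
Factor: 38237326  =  2^1*19118663^1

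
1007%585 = 422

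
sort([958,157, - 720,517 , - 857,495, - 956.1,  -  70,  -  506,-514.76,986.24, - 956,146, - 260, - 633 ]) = [ - 956.1, - 956, - 857,-720,- 633, - 514.76, - 506, - 260 , - 70,146 , 157, 495, 517, 958,986.24 ]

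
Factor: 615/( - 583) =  - 3^1 * 5^1 * 11^( - 1 ) * 41^1*53^ ( - 1)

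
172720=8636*20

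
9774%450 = 324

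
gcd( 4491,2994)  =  1497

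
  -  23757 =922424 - 946181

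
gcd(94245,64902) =3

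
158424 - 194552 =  - 36128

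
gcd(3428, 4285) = 857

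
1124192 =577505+546687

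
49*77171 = 3781379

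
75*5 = 375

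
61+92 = 153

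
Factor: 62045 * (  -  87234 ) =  - 2^1 * 3^1 * 5^1*7^1* 31^1 * 67^1*12409^1 = - 5412433530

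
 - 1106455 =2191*( - 505 )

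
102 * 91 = 9282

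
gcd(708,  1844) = 4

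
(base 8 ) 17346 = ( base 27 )amq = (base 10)7910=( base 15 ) 2525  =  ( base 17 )1A65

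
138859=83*1673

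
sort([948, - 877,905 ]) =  [ - 877,905,948 ]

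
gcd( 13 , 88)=1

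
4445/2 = 4445/2 =2222.50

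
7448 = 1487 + 5961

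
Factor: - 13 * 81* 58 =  - 2^1*3^4*13^1*29^1 = - 61074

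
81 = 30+51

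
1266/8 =633/4 = 158.25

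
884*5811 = 5136924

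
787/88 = 787/88 = 8.94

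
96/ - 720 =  - 1 + 13/15 = - 0.13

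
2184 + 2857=5041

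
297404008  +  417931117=715335125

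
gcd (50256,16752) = 16752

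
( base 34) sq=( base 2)1111010010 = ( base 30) 12i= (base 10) 978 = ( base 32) ui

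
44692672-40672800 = 4019872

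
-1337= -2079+742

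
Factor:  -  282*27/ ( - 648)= 47/4 = 2^( - 2) * 47^1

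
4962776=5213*952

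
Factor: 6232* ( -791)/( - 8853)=2^3*3^( - 1) * 7^1 * 13^( - 1)*19^1*41^1 * 113^1*227^( - 1 ) = 4929512/8853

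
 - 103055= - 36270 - 66785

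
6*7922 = 47532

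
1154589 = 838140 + 316449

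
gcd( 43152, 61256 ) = 248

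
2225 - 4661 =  - 2436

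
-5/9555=  -  1 + 1910/1911  =  -0.00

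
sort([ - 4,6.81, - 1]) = [ - 4, -1,6.81]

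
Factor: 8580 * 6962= 2^3 * 3^1*5^1*11^1*13^1 * 59^2 = 59733960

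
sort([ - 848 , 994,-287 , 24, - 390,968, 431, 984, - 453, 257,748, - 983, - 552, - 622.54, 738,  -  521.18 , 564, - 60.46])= [-983, -848, - 622.54,-552, -521.18,-453, - 390,-287 ,-60.46 , 24,257,  431, 564, 738, 748, 968,  984, 994 ] 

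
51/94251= 17/31417 = 0.00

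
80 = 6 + 74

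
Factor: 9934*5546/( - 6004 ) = - 13773491/1501  =  - 19^( -1 ) * 47^1*59^1 * 79^( - 1)*4967^1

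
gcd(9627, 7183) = 1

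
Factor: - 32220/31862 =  - 90/89 = - 2^1*3^2* 5^1*89^( - 1 ) 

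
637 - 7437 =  - 6800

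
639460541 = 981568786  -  342108245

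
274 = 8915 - 8641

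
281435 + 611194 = 892629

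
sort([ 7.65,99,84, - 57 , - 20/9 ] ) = [-57, - 20/9, 7.65 , 84,99 ]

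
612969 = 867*707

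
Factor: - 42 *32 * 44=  - 59136 = - 2^8 * 3^1 * 7^1 * 11^1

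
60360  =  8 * 7545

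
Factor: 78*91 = 2^1*3^1*7^1*13^2 = 7098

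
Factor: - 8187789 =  - 3^1*439^1*6217^1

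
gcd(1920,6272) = 128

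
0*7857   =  0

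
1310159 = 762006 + 548153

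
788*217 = 170996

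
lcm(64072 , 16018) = 64072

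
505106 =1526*331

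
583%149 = 136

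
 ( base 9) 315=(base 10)257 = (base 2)100000001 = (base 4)10001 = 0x101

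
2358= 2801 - 443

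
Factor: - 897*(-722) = 2^1*3^1*13^1 * 19^2*23^1 = 647634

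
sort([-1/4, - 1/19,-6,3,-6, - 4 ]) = [- 6,-6, - 4, - 1/4, - 1/19,  3] 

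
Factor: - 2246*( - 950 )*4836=10318573200 = 2^4*3^1*5^2*13^1*19^1*31^1* 1123^1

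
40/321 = 40/321 = 0.12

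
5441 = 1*5441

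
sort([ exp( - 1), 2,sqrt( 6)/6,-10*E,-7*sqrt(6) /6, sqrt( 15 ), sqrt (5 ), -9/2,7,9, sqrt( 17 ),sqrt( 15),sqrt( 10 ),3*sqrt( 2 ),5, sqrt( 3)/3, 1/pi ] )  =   [ - 10*E,  -  9/2, - 7*sqrt(6 ) /6, 1/pi, exp( - 1), sqrt(6)/6 , sqrt( 3)/3,2, sqrt( 5 ), sqrt( 10 ),sqrt( 15 ), sqrt( 15), sqrt(17),3*sqrt( 2 ), 5, 7 , 9 ] 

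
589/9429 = 589/9429  =  0.06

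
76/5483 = 76/5483 =0.01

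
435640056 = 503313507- 67673451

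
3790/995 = 3+161/199 =3.81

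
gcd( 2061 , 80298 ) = 9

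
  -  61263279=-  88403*693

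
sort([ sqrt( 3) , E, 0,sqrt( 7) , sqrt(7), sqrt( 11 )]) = [ 0, sqrt( 3) , sqrt(7), sqrt( 7 ),E , sqrt(11 ) ]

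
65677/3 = 21892 + 1/3 = 21892.33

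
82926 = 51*1626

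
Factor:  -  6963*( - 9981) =69497703 = 3^3*11^1*211^1*1109^1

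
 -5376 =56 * ( - 96)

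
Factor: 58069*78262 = 2^1*11^1*109^1 * 359^1*5279^1 =4544596078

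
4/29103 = 4/29103 = 0.00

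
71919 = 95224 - 23305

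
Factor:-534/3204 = -2^(-1 )*3^ (-1) = - 1/6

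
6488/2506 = 2 + 738/1253 = 2.59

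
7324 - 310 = 7014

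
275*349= 95975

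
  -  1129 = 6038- 7167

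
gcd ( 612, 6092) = 4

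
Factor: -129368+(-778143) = -11^1 * 17^1 * 23^1*211^1 = - 907511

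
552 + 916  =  1468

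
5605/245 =1121/49   =  22.88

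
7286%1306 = 756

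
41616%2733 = 621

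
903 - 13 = 890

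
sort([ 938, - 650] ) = [ - 650,938]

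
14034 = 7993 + 6041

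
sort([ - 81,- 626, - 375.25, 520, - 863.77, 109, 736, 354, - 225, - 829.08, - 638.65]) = [ - 863.77, - 829.08,-638.65, - 626,-375.25, - 225, - 81,109 , 354,520 , 736 ]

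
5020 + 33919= 38939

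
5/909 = 5/909 = 0.01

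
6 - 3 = 3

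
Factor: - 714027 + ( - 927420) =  - 1641447 = - 3^2 * 271^1 * 673^1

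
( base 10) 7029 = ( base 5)211104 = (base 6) 52313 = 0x1b75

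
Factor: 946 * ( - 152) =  - 2^4*11^1*19^1*43^1 = - 143792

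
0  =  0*773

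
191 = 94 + 97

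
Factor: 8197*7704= 2^3*3^2*7^1*107^1*1171^1 = 63149688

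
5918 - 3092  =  2826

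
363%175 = 13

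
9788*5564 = 54460432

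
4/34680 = 1/8670 = 0.00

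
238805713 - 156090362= 82715351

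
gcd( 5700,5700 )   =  5700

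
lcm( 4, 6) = 12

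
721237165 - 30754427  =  690482738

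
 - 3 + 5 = 2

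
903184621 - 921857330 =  - 18672709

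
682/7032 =341/3516=0.10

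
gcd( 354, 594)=6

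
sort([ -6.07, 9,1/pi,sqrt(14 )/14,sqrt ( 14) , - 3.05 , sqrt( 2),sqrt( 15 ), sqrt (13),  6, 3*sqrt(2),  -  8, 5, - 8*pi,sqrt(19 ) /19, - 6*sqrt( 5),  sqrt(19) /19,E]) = [ - 8*pi, - 6*sqrt(5),  -  8, -6.07,-3.05,sqrt( 19)/19 , sqrt(19 ) /19 , sqrt(14)/14, 1/pi,sqrt( 2),E, sqrt (13),sqrt( 14),sqrt( 15), 3*sqrt( 2 ), 5 , 6,9 ] 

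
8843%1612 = 783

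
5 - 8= - 3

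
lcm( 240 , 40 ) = 240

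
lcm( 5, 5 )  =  5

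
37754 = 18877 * 2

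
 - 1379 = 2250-3629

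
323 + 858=1181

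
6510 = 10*651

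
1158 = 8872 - 7714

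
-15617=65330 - 80947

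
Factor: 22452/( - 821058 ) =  - 3742/136843 = - 2^1 * 7^( - 1)*113^( - 1)*173^( - 1 )*1871^1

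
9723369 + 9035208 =18758577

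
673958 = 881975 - 208017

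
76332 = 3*25444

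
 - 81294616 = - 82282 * 988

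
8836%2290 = 1966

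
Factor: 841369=841369^1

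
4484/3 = 1494 + 2/3 = 1494.67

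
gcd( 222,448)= 2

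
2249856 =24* 93744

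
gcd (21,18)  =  3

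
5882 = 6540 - 658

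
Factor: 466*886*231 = 2^2*3^1*7^1 * 11^1 * 233^1 * 443^1=95374356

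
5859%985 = 934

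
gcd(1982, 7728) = 2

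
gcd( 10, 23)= 1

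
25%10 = 5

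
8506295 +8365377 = 16871672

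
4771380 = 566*8430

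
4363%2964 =1399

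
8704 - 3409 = 5295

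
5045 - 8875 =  - 3830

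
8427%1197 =48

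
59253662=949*62438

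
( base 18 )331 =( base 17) 397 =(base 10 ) 1027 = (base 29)16C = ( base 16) 403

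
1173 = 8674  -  7501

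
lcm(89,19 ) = 1691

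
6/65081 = 6/65081 =0.00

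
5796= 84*69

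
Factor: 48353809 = 7^1*1571^1 * 4397^1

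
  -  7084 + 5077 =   -  2007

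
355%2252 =355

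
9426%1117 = 490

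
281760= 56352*5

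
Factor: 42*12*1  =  504  =  2^3 * 3^2 *7^1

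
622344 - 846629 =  - 224285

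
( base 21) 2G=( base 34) 1O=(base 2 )111010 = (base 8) 72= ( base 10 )58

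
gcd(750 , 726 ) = 6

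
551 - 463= 88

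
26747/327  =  81 + 260/327 = 81.80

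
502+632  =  1134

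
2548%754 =286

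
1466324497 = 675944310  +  790380187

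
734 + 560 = 1294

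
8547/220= 38+17/20  =  38.85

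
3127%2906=221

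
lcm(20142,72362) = 1953774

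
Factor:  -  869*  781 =  -  11^2*71^1*79^1 = - 678689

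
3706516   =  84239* 44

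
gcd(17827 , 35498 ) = 1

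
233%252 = 233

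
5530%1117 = 1062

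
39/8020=39/8020= 0.00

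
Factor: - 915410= - 2^1*5^1*91541^1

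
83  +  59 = 142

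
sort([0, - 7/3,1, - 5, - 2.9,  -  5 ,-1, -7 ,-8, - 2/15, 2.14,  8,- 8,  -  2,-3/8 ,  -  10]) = [- 10,-8, -8,-7, -5, - 5, - 2.9 , - 7/3, - 2, - 1, - 3/8,  -  2/15, 0 , 1,  2.14,  8 ]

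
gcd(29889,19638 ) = 9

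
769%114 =85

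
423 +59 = 482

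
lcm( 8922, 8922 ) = 8922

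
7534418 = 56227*134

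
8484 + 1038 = 9522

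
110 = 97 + 13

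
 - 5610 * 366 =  - 2053260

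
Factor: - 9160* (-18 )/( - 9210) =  - 5496/307 = - 2^3 *3^1 * 229^1*307^(  -  1 )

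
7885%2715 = 2455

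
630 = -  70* ( - 9) 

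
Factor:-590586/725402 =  - 771/947 = -3^1*257^1*947^( - 1 )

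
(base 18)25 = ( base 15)2B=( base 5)131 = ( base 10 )41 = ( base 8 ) 51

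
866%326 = 214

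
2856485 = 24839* 115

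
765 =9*85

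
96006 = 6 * 16001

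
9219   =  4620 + 4599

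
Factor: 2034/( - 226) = - 3^2 = -9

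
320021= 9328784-9008763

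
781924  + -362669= 419255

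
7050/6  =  1175 = 1175.00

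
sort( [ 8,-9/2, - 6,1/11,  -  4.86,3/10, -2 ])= [ - 6, - 4.86, - 9/2, - 2, 1/11,3/10, 8 ] 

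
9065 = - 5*( - 1813)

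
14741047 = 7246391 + 7494656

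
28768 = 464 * 62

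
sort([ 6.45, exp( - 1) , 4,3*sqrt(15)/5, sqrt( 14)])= [exp ( - 1),3*sqrt(15)/5 , sqrt(14),4, 6.45]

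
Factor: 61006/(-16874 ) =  - 13^ (  -  1 )*47^1 = -47/13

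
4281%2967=1314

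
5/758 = 5/758  =  0.01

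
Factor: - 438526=  -  2^1*11^1*31^1*643^1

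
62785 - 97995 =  - 35210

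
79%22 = 13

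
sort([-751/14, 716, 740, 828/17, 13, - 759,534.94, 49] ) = [ - 759 , -751/14, 13,828/17,49,534.94,716,740]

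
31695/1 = 31695 = 31695.00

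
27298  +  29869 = 57167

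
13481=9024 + 4457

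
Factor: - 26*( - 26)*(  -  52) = -35152= - 2^4*13^3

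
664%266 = 132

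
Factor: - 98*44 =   -  2^3*7^2*11^1=- 4312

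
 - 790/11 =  - 72 + 2/11 = - 71.82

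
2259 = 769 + 1490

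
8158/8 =4079/4=1019.75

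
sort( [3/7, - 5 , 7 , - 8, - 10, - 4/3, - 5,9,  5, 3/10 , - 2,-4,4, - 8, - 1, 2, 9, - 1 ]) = [ - 10,  -  8, - 8,-5, - 5 , - 4,-2, - 4/3, - 1, - 1, 3/10 , 3/7, 2, 4, 5,7, 9,  9 ]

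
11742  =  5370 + 6372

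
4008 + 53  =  4061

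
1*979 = 979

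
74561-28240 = 46321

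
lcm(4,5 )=20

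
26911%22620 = 4291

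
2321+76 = 2397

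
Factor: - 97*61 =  - 61^1*97^1   =  - 5917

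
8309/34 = 8309/34  =  244.38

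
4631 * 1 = 4631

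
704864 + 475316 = 1180180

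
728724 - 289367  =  439357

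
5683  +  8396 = 14079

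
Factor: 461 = 461^1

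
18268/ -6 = - 3045+1/3 = -3044.67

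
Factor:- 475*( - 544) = 2^5 * 5^2*17^1*19^1 = 258400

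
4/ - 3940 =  - 1/985 = - 0.00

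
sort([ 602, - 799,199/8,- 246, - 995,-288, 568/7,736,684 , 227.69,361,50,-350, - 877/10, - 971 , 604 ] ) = [-995, - 971,-799 ,-350,  -  288,-246,-877/10,199/8,50,568/7,227.69, 361,602,  604,684,736 ]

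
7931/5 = 7931/5 = 1586.20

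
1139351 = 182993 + 956358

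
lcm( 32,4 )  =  32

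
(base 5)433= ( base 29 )42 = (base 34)3g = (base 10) 118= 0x76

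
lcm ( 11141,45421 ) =590473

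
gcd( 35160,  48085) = 5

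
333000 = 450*740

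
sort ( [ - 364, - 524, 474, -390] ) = [-524, - 390 ,- 364 , 474 ]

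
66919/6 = 11153 +1/6 = 11153.17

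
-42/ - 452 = 21/226 = 0.09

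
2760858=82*33669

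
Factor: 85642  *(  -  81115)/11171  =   - 6946850830/11171 = - 2^1*5^1 *11171^(-1)*16223^1*42821^1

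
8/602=4/301 = 0.01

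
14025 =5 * 2805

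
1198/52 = 599/26 = 23.04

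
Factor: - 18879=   -  3^1*7^1*29^1*31^1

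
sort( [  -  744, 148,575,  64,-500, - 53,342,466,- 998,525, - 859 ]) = [ - 998,  -  859,-744, -500,-53,  64, 148, 342, 466, 525,  575]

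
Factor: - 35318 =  -2^1*17659^1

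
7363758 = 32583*226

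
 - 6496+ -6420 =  - 12916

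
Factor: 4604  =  2^2*  1151^1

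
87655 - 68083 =19572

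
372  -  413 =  - 41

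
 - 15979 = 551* ( - 29)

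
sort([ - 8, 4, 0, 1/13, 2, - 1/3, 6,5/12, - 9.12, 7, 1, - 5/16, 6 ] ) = [ - 9.12 , - 8,-1/3,-5/16 , 0, 1/13,5/12 , 1 , 2, 4, 6, 6,7] 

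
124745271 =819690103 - 694944832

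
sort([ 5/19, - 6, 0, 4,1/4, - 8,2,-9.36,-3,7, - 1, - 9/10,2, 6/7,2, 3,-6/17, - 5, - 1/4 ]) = [ - 9.36, - 8  , - 6, - 5, - 3, - 1, - 9/10, - 6/17, - 1/4,0,  1/4,5/19, 6/7,2,2,2,3,4,7] 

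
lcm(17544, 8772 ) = 17544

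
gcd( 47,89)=1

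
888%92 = 60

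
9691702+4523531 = 14215233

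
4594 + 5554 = 10148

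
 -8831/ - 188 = 8831/188 =46.97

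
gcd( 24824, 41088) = 856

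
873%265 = 78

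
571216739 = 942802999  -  371586260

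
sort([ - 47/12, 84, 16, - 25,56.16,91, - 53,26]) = [ - 53, - 25, - 47/12,  16,26,56.16, 84, 91]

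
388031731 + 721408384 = 1109440115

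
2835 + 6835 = 9670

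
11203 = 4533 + 6670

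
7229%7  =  5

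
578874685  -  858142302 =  - 279267617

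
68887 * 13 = 895531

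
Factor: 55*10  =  2^1* 5^2  *11^1 = 550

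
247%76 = 19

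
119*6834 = 813246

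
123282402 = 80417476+42864926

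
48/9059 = 48/9059 = 0.01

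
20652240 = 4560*4529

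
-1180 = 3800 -4980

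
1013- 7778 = -6765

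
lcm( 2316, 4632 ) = 4632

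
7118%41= 25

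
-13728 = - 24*572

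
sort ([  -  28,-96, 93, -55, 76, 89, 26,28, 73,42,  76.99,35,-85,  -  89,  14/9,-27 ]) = [ - 96, - 89, - 85, - 55, - 28, -27,14/9,26,28,35,42,73, 76, 76.99 , 89,  93] 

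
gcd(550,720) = 10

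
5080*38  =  193040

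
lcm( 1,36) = 36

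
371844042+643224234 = 1015068276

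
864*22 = 19008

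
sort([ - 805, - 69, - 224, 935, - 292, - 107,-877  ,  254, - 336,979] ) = [ - 877, - 805, -336, - 292, - 224, -107,-69, 254, 935,  979 ]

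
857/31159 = 857/31159 = 0.03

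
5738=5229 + 509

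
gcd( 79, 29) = 1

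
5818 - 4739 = 1079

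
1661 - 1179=482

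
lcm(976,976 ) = 976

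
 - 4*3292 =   -  13168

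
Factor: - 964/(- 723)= 4/3 = 2^2 *3^( - 1)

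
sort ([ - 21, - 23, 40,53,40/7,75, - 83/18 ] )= [  -  23, - 21,  -  83/18, 40/7,40 , 53, 75] 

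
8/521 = 8/521=0.02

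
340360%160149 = 20062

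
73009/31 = 2355 + 4/31 = 2355.13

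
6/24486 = 1/4081 = 0.00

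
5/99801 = 5/99801 = 0.00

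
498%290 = 208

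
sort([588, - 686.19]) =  [ - 686.19,588 ] 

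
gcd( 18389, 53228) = 7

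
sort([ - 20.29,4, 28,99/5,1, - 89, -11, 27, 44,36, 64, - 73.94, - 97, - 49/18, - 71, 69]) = [- 97,-89, - 73.94,  -  71,-20.29 , - 11, - 49/18,1, 4,99/5, 27, 28,  36,44, 64, 69]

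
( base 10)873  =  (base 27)159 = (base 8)1551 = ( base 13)522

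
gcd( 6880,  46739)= 1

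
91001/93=91001/93= 978.51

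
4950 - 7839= - 2889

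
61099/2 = 30549+ 1/2 = 30549.50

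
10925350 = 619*17650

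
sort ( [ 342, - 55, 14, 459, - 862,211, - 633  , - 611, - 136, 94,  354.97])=[ - 862, - 633, - 611, -136, - 55, 14,94,211, 342, 354.97, 459 ]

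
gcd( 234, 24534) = 18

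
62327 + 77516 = 139843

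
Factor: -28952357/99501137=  - 7^1*31^1*41^(- 1)*101^1*227^(-1 )*1321^1*10691^ ( - 1 ) 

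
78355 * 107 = 8383985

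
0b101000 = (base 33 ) 17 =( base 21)1j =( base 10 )40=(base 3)1111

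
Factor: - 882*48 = - 2^5 * 3^3*  7^2 = - 42336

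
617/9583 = 617/9583 = 0.06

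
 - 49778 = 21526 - 71304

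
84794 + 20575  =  105369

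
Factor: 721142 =2^1*23^1*61^1*257^1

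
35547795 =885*40167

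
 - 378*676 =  - 255528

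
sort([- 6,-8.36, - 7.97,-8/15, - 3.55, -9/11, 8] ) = [-8.36, -7.97, - 6, - 3.55, - 9/11, - 8/15,8]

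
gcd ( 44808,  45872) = 8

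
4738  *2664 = 12622032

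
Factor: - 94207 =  - 94207^1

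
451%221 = 9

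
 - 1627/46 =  - 1627/46= - 35.37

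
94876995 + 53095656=147972651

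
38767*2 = 77534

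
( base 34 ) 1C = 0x2E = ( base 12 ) 3A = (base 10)46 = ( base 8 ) 56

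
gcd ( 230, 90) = 10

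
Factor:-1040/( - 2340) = 4/9 = 2^2*  3^(  -  2)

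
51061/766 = 66 + 505/766 = 66.66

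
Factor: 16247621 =13^1 * 1249817^1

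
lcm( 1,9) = 9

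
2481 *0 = 0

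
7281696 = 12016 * 606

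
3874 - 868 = 3006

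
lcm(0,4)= 0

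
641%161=158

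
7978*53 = 422834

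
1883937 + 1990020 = 3873957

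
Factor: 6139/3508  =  7/4 = 2^( - 2 )*7^1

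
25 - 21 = 4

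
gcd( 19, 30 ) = 1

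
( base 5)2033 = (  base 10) 268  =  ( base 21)cg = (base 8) 414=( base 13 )178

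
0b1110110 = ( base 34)3G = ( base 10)118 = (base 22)58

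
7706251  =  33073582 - 25367331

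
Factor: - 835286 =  - 2^1*417643^1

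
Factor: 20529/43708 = 2^( - 2)*3^2*7^( - 2)*223^ ( - 1)*2281^1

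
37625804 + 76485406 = 114111210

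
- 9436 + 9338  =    -  98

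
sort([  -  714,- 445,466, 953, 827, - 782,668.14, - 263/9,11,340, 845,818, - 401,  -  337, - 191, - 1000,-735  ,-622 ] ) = [ - 1000,-782, - 735, - 714,-622, - 445 , - 401,-337,-191, - 263/9 , 11, 340,466,668.14,  818, 827, 845,953]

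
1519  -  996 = 523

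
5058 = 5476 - 418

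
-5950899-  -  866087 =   -  5084812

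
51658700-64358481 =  -12699781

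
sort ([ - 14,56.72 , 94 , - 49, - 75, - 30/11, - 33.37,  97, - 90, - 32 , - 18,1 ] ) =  [ - 90, - 75, - 49 , - 33.37 , - 32, - 18 , - 14 , -30/11,1, 56.72, 94,97]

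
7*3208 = 22456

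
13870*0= 0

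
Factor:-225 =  - 3^2 * 5^2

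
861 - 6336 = -5475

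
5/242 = 5/242 = 0.02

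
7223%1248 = 983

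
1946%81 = 2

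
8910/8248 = 4455/4124 = 1.08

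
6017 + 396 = 6413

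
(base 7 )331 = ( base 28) 61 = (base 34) 4X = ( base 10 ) 169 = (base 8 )251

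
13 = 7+6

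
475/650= 19/26 = 0.73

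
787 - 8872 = -8085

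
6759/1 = 6759 =6759.00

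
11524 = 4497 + 7027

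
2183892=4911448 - 2727556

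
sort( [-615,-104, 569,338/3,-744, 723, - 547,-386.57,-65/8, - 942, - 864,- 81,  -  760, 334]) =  [ - 942, - 864, - 760, - 744, - 615, - 547, - 386.57 , - 104,  -  81, - 65/8,338/3,334, 569, 723] 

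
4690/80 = 58 + 5/8 = 58.62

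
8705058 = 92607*94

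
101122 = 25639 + 75483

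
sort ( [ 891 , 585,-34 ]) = [ - 34, 585, 891]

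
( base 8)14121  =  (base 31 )6ep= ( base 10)6225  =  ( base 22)CIL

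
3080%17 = 3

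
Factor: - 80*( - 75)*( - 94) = - 2^5 * 3^1 * 5^3 * 47^1  =  - 564000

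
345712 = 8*43214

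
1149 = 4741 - 3592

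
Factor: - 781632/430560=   -  2^1*5^(  -  1)*13^( - 1 )* 59^1 =- 118/65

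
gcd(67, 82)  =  1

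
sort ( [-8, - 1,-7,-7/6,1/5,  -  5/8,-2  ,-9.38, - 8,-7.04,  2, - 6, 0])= [  -  9.38, - 8, - 8, - 7.04,- 7, - 6, - 2, - 7/6, - 1, - 5/8,0, 1/5,2 ]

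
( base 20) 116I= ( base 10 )8538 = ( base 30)9EI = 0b10000101011010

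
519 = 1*519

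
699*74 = 51726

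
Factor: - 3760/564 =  - 20/3 = - 2^2 * 3^ (  -  1) * 5^1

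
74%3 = 2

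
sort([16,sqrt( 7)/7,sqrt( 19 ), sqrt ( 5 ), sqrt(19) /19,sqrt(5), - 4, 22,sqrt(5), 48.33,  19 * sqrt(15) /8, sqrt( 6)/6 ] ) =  [ - 4,sqrt( 19) /19,  sqrt( 7) /7, sqrt( 6) /6,sqrt(5 ),sqrt( 5 ), sqrt(5),  sqrt (19) , 19* sqrt( 15)/8, 16, 22, 48.33]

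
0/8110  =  0 =0.00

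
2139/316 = 2139/316  =  6.77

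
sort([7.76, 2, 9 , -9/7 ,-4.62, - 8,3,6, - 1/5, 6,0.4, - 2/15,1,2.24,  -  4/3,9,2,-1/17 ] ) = [  -  8,-4.62, - 4/3,  -  9/7, - 1/5, - 2/15, - 1/17,0.4  ,  1,2,  2 , 2.24,3,6,6, 7.76,9, 9]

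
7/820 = 7/820 = 0.01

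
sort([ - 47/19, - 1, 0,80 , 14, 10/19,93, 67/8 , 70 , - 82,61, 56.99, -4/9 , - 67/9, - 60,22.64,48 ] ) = [ - 82, - 60, -67/9,  -  47/19,-1,-4/9,0,10/19,67/8,14,22.64,48,56.99,61,70,80 , 93 ] 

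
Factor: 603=3^2*67^1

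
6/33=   2/11 = 0.18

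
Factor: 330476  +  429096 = 759572= 2^2 * 11^1*61^1 * 283^1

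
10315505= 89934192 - 79618687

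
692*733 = 507236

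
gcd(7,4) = 1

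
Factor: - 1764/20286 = - 2/23  =  - 2^1*23^(-1)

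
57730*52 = 3001960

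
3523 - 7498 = -3975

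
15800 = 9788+6012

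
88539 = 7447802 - 7359263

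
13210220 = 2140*6173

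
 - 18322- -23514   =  5192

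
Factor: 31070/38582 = 5^1*13^1*101^( - 1 )*191^( - 1 )*239^1 = 15535/19291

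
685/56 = 12 + 13/56 = 12.23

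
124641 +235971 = 360612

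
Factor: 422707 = 422707^1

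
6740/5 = 1348 = 1348.00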